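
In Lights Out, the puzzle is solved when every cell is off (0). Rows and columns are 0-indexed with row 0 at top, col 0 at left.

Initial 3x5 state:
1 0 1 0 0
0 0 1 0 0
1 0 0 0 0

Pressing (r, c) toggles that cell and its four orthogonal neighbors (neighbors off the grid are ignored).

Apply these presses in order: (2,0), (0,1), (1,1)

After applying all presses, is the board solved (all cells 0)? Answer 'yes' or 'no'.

Answer: yes

Derivation:
After press 1 at (2,0):
1 0 1 0 0
1 0 1 0 0
0 1 0 0 0

After press 2 at (0,1):
0 1 0 0 0
1 1 1 0 0
0 1 0 0 0

After press 3 at (1,1):
0 0 0 0 0
0 0 0 0 0
0 0 0 0 0

Lights still on: 0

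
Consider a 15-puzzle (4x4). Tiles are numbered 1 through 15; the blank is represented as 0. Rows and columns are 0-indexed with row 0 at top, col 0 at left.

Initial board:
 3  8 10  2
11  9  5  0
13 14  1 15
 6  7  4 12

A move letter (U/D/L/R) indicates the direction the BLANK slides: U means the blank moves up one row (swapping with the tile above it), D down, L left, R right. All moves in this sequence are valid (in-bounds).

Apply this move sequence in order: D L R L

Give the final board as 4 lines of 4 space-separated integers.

Answer:  3  8 10  2
11  9  5 15
13 14  0  1
 6  7  4 12

Derivation:
After move 1 (D):
 3  8 10  2
11  9  5 15
13 14  1  0
 6  7  4 12

After move 2 (L):
 3  8 10  2
11  9  5 15
13 14  0  1
 6  7  4 12

After move 3 (R):
 3  8 10  2
11  9  5 15
13 14  1  0
 6  7  4 12

After move 4 (L):
 3  8 10  2
11  9  5 15
13 14  0  1
 6  7  4 12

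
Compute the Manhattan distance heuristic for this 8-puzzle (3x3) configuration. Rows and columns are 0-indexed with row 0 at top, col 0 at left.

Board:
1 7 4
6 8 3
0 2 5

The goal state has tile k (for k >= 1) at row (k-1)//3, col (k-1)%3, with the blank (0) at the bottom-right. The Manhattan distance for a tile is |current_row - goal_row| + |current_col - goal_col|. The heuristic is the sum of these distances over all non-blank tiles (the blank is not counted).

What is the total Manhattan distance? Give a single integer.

Tile 1: (0,0)->(0,0) = 0
Tile 7: (0,1)->(2,0) = 3
Tile 4: (0,2)->(1,0) = 3
Tile 6: (1,0)->(1,2) = 2
Tile 8: (1,1)->(2,1) = 1
Tile 3: (1,2)->(0,2) = 1
Tile 2: (2,1)->(0,1) = 2
Tile 5: (2,2)->(1,1) = 2
Sum: 0 + 3 + 3 + 2 + 1 + 1 + 2 + 2 = 14

Answer: 14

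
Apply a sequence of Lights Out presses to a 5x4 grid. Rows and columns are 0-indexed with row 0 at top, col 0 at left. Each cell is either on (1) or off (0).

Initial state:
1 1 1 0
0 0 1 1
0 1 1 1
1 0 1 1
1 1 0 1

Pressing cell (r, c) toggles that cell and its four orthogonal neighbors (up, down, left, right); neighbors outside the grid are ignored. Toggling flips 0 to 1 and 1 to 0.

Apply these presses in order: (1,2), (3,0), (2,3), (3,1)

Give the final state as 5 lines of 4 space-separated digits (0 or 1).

Answer: 1 1 0 0
0 1 0 1
1 0 1 0
1 0 0 0
0 0 0 1

Derivation:
After press 1 at (1,2):
1 1 0 0
0 1 0 0
0 1 0 1
1 0 1 1
1 1 0 1

After press 2 at (3,0):
1 1 0 0
0 1 0 0
1 1 0 1
0 1 1 1
0 1 0 1

After press 3 at (2,3):
1 1 0 0
0 1 0 1
1 1 1 0
0 1 1 0
0 1 0 1

After press 4 at (3,1):
1 1 0 0
0 1 0 1
1 0 1 0
1 0 0 0
0 0 0 1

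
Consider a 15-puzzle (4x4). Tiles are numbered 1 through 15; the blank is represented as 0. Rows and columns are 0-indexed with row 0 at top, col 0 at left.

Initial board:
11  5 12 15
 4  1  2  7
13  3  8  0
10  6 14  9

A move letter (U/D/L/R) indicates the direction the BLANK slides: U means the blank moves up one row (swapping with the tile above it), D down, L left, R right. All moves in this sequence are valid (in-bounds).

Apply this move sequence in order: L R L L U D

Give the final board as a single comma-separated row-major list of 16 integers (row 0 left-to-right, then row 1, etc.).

Answer: 11, 5, 12, 15, 4, 1, 2, 7, 13, 0, 3, 8, 10, 6, 14, 9

Derivation:
After move 1 (L):
11  5 12 15
 4  1  2  7
13  3  0  8
10  6 14  9

After move 2 (R):
11  5 12 15
 4  1  2  7
13  3  8  0
10  6 14  9

After move 3 (L):
11  5 12 15
 4  1  2  7
13  3  0  8
10  6 14  9

After move 4 (L):
11  5 12 15
 4  1  2  7
13  0  3  8
10  6 14  9

After move 5 (U):
11  5 12 15
 4  0  2  7
13  1  3  8
10  6 14  9

After move 6 (D):
11  5 12 15
 4  1  2  7
13  0  3  8
10  6 14  9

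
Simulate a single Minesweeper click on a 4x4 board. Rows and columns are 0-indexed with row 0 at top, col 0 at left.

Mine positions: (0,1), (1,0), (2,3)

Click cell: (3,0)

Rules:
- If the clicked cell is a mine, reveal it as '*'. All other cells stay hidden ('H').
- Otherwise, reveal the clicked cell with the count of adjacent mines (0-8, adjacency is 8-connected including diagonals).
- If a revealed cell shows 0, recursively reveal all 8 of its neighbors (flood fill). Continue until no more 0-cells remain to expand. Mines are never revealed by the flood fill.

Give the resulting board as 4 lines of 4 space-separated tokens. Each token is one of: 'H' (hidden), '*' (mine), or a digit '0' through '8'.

H H H H
H H H H
1 1 1 H
0 0 1 H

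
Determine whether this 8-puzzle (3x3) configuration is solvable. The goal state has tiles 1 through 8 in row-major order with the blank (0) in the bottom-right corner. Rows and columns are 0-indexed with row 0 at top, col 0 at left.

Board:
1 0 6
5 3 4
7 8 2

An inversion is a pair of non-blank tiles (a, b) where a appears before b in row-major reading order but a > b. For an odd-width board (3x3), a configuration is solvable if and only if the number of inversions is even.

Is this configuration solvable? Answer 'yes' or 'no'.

Answer: no

Derivation:
Inversions (pairs i<j in row-major order where tile[i] > tile[j] > 0): 11
11 is odd, so the puzzle is not solvable.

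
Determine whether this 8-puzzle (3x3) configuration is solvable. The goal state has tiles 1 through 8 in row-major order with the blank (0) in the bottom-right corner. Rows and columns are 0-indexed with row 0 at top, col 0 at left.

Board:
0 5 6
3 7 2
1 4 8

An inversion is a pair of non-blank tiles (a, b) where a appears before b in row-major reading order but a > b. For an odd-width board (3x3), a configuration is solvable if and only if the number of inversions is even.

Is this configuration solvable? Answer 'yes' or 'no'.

Inversions (pairs i<j in row-major order where tile[i] > tile[j] > 0): 14
14 is even, so the puzzle is solvable.

Answer: yes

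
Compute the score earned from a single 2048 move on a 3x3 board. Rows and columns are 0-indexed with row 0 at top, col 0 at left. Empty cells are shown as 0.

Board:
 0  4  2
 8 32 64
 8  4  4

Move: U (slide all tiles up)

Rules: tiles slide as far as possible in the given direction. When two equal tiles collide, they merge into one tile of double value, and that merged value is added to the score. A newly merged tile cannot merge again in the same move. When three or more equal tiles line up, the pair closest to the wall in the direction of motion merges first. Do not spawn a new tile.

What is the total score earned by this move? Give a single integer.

Answer: 16

Derivation:
Slide up:
col 0: [0, 8, 8] -> [16, 0, 0]  score +16 (running 16)
col 1: [4, 32, 4] -> [4, 32, 4]  score +0 (running 16)
col 2: [2, 64, 4] -> [2, 64, 4]  score +0 (running 16)
Board after move:
16  4  2
 0 32 64
 0  4  4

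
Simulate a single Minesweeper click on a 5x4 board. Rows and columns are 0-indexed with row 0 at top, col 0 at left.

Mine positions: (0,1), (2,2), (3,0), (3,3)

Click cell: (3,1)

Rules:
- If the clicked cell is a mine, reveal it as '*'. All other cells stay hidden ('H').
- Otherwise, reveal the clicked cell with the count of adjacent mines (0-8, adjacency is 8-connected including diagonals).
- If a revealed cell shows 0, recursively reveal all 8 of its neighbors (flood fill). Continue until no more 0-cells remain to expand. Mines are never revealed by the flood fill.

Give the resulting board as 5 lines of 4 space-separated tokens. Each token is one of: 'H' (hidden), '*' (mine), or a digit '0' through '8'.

H H H H
H H H H
H H H H
H 2 H H
H H H H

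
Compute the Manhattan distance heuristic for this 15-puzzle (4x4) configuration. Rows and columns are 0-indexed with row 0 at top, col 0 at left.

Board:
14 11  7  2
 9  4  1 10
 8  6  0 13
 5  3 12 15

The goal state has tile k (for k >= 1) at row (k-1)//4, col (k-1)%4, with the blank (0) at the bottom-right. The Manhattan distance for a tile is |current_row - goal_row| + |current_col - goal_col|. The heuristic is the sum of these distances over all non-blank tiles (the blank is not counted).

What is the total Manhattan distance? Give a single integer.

Tile 14: (0,0)->(3,1) = 4
Tile 11: (0,1)->(2,2) = 3
Tile 7: (0,2)->(1,2) = 1
Tile 2: (0,3)->(0,1) = 2
Tile 9: (1,0)->(2,0) = 1
Tile 4: (1,1)->(0,3) = 3
Tile 1: (1,2)->(0,0) = 3
Tile 10: (1,3)->(2,1) = 3
Tile 8: (2,0)->(1,3) = 4
Tile 6: (2,1)->(1,1) = 1
Tile 13: (2,3)->(3,0) = 4
Tile 5: (3,0)->(1,0) = 2
Tile 3: (3,1)->(0,2) = 4
Tile 12: (3,2)->(2,3) = 2
Tile 15: (3,3)->(3,2) = 1
Sum: 4 + 3 + 1 + 2 + 1 + 3 + 3 + 3 + 4 + 1 + 4 + 2 + 4 + 2 + 1 = 38

Answer: 38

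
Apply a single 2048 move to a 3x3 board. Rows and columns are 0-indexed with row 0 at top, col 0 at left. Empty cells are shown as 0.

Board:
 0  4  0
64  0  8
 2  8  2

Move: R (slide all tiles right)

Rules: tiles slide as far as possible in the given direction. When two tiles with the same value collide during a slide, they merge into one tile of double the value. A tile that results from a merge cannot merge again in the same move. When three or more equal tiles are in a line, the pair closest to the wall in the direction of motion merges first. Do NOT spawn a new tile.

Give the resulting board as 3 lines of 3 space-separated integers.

Answer:  0  0  4
 0 64  8
 2  8  2

Derivation:
Slide right:
row 0: [0, 4, 0] -> [0, 0, 4]
row 1: [64, 0, 8] -> [0, 64, 8]
row 2: [2, 8, 2] -> [2, 8, 2]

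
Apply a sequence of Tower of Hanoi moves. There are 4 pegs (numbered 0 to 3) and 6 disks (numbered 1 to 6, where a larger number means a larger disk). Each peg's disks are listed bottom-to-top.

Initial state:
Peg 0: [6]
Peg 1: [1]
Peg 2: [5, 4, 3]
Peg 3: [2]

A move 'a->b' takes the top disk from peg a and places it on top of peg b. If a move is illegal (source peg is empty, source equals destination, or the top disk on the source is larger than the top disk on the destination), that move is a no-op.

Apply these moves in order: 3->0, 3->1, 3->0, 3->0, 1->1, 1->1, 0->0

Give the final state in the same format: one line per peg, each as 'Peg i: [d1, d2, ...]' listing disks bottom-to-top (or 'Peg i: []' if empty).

Answer: Peg 0: [6, 2]
Peg 1: [1]
Peg 2: [5, 4, 3]
Peg 3: []

Derivation:
After move 1 (3->0):
Peg 0: [6, 2]
Peg 1: [1]
Peg 2: [5, 4, 3]
Peg 3: []

After move 2 (3->1):
Peg 0: [6, 2]
Peg 1: [1]
Peg 2: [5, 4, 3]
Peg 3: []

After move 3 (3->0):
Peg 0: [6, 2]
Peg 1: [1]
Peg 2: [5, 4, 3]
Peg 3: []

After move 4 (3->0):
Peg 0: [6, 2]
Peg 1: [1]
Peg 2: [5, 4, 3]
Peg 3: []

After move 5 (1->1):
Peg 0: [6, 2]
Peg 1: [1]
Peg 2: [5, 4, 3]
Peg 3: []

After move 6 (1->1):
Peg 0: [6, 2]
Peg 1: [1]
Peg 2: [5, 4, 3]
Peg 3: []

After move 7 (0->0):
Peg 0: [6, 2]
Peg 1: [1]
Peg 2: [5, 4, 3]
Peg 3: []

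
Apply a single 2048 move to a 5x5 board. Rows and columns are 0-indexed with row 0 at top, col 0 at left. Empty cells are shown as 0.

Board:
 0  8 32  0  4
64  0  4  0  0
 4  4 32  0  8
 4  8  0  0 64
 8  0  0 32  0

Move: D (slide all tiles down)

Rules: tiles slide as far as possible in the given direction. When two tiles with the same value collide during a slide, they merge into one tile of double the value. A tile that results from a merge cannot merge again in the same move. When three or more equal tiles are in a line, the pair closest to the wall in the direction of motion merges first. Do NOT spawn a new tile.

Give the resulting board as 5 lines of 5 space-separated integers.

Answer:  0  0  0  0  0
 0  0  0  0  0
64  8 32  0  4
 8  4  4  0  8
 8  8 32 32 64

Derivation:
Slide down:
col 0: [0, 64, 4, 4, 8] -> [0, 0, 64, 8, 8]
col 1: [8, 0, 4, 8, 0] -> [0, 0, 8, 4, 8]
col 2: [32, 4, 32, 0, 0] -> [0, 0, 32, 4, 32]
col 3: [0, 0, 0, 0, 32] -> [0, 0, 0, 0, 32]
col 4: [4, 0, 8, 64, 0] -> [0, 0, 4, 8, 64]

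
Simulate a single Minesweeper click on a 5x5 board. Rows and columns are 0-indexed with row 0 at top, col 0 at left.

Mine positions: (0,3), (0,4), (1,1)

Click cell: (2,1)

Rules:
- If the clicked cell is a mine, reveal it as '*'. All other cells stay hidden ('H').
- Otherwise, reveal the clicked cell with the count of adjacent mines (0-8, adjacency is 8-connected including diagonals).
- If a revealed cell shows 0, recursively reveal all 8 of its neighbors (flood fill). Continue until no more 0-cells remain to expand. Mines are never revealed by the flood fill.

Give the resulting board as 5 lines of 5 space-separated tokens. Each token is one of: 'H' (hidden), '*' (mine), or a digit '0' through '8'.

H H H H H
H H H H H
H 1 H H H
H H H H H
H H H H H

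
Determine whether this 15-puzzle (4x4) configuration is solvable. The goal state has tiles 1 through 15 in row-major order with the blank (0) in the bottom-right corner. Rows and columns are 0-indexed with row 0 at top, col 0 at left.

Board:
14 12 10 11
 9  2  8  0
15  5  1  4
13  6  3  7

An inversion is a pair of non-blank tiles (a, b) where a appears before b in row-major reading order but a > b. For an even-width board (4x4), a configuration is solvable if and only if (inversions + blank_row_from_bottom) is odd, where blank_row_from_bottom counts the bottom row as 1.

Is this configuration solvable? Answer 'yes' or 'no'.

Inversions: 72
Blank is in row 1 (0-indexed from top), which is row 3 counting from the bottom (bottom = 1).
72 + 3 = 75, which is odd, so the puzzle is solvable.

Answer: yes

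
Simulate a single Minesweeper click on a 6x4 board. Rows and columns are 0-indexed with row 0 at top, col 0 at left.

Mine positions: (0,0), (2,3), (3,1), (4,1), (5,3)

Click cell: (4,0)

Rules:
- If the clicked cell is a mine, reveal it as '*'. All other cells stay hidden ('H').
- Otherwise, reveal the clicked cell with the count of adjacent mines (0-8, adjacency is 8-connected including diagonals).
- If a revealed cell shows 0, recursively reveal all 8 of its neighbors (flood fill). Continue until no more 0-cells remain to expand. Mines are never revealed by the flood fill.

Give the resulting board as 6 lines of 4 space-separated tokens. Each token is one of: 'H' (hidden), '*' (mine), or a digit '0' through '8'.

H H H H
H H H H
H H H H
H H H H
2 H H H
H H H H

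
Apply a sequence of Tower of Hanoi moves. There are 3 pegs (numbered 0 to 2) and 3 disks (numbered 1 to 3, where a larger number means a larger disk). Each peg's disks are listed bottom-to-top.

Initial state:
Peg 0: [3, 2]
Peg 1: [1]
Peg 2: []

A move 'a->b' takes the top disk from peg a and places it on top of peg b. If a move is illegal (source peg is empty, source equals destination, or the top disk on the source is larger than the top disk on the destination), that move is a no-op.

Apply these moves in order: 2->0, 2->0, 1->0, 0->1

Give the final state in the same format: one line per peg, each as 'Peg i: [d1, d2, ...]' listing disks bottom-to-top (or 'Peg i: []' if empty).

Answer: Peg 0: [3, 2]
Peg 1: [1]
Peg 2: []

Derivation:
After move 1 (2->0):
Peg 0: [3, 2]
Peg 1: [1]
Peg 2: []

After move 2 (2->0):
Peg 0: [3, 2]
Peg 1: [1]
Peg 2: []

After move 3 (1->0):
Peg 0: [3, 2, 1]
Peg 1: []
Peg 2: []

After move 4 (0->1):
Peg 0: [3, 2]
Peg 1: [1]
Peg 2: []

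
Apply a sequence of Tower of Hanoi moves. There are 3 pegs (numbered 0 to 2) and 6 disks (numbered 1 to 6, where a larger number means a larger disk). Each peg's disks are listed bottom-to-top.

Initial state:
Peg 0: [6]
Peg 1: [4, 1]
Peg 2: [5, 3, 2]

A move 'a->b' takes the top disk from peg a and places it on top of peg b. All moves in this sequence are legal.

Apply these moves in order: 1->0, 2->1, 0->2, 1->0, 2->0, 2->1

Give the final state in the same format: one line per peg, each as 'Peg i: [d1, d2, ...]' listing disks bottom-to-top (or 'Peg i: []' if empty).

After move 1 (1->0):
Peg 0: [6, 1]
Peg 1: [4]
Peg 2: [5, 3, 2]

After move 2 (2->1):
Peg 0: [6, 1]
Peg 1: [4, 2]
Peg 2: [5, 3]

After move 3 (0->2):
Peg 0: [6]
Peg 1: [4, 2]
Peg 2: [5, 3, 1]

After move 4 (1->0):
Peg 0: [6, 2]
Peg 1: [4]
Peg 2: [5, 3, 1]

After move 5 (2->0):
Peg 0: [6, 2, 1]
Peg 1: [4]
Peg 2: [5, 3]

After move 6 (2->1):
Peg 0: [6, 2, 1]
Peg 1: [4, 3]
Peg 2: [5]

Answer: Peg 0: [6, 2, 1]
Peg 1: [4, 3]
Peg 2: [5]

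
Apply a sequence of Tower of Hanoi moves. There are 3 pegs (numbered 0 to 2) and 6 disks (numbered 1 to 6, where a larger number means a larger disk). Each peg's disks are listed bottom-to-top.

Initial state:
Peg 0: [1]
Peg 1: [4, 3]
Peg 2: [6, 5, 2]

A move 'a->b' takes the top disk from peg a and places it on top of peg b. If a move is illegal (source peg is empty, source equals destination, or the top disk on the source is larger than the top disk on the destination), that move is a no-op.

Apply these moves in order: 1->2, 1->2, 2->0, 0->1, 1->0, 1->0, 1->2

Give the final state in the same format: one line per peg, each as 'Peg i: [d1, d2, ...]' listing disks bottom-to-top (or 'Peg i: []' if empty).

After move 1 (1->2):
Peg 0: [1]
Peg 1: [4, 3]
Peg 2: [6, 5, 2]

After move 2 (1->2):
Peg 0: [1]
Peg 1: [4, 3]
Peg 2: [6, 5, 2]

After move 3 (2->0):
Peg 0: [1]
Peg 1: [4, 3]
Peg 2: [6, 5, 2]

After move 4 (0->1):
Peg 0: []
Peg 1: [4, 3, 1]
Peg 2: [6, 5, 2]

After move 5 (1->0):
Peg 0: [1]
Peg 1: [4, 3]
Peg 2: [6, 5, 2]

After move 6 (1->0):
Peg 0: [1]
Peg 1: [4, 3]
Peg 2: [6, 5, 2]

After move 7 (1->2):
Peg 0: [1]
Peg 1: [4, 3]
Peg 2: [6, 5, 2]

Answer: Peg 0: [1]
Peg 1: [4, 3]
Peg 2: [6, 5, 2]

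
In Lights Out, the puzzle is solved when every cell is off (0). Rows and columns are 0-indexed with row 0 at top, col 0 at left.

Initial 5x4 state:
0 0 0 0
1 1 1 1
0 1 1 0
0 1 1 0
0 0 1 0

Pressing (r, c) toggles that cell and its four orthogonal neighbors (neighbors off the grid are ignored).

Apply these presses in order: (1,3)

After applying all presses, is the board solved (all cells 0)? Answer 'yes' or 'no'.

After press 1 at (1,3):
0 0 0 1
1 1 0 0
0 1 1 1
0 1 1 0
0 0 1 0

Lights still on: 9

Answer: no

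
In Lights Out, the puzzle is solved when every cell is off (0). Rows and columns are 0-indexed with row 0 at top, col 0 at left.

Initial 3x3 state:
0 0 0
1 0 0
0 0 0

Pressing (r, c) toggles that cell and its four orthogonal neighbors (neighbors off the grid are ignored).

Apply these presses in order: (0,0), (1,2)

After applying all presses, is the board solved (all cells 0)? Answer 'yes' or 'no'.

After press 1 at (0,0):
1 1 0
0 0 0
0 0 0

After press 2 at (1,2):
1 1 1
0 1 1
0 0 1

Lights still on: 6

Answer: no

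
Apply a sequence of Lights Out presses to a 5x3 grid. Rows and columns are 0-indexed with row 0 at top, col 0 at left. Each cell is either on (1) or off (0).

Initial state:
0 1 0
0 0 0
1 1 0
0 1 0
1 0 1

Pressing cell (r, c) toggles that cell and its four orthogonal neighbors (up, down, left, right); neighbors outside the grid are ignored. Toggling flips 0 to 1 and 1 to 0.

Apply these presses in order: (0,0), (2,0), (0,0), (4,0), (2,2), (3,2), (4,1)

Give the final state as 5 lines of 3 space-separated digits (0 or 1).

Answer: 0 1 0
1 0 1
0 1 0
0 1 0
1 0 1

Derivation:
After press 1 at (0,0):
1 0 0
1 0 0
1 1 0
0 1 0
1 0 1

After press 2 at (2,0):
1 0 0
0 0 0
0 0 0
1 1 0
1 0 1

After press 3 at (0,0):
0 1 0
1 0 0
0 0 0
1 1 0
1 0 1

After press 4 at (4,0):
0 1 0
1 0 0
0 0 0
0 1 0
0 1 1

After press 5 at (2,2):
0 1 0
1 0 1
0 1 1
0 1 1
0 1 1

After press 6 at (3,2):
0 1 0
1 0 1
0 1 0
0 0 0
0 1 0

After press 7 at (4,1):
0 1 0
1 0 1
0 1 0
0 1 0
1 0 1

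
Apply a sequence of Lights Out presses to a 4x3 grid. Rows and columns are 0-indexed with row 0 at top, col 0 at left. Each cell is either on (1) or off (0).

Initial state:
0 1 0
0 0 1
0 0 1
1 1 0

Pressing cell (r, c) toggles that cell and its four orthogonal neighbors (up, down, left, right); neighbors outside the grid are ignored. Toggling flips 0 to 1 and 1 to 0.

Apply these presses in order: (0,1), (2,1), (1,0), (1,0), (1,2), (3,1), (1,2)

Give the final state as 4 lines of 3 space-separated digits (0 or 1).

Answer: 1 0 1
0 0 1
1 0 0
0 1 1

Derivation:
After press 1 at (0,1):
1 0 1
0 1 1
0 0 1
1 1 0

After press 2 at (2,1):
1 0 1
0 0 1
1 1 0
1 0 0

After press 3 at (1,0):
0 0 1
1 1 1
0 1 0
1 0 0

After press 4 at (1,0):
1 0 1
0 0 1
1 1 0
1 0 0

After press 5 at (1,2):
1 0 0
0 1 0
1 1 1
1 0 0

After press 6 at (3,1):
1 0 0
0 1 0
1 0 1
0 1 1

After press 7 at (1,2):
1 0 1
0 0 1
1 0 0
0 1 1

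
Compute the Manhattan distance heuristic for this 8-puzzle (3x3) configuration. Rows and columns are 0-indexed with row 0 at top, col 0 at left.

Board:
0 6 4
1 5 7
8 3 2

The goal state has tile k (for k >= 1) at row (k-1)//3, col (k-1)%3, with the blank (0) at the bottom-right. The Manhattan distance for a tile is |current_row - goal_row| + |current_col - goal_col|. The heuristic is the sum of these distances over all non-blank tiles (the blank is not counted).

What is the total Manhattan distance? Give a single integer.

Answer: 16

Derivation:
Tile 6: at (0,1), goal (1,2), distance |0-1|+|1-2| = 2
Tile 4: at (0,2), goal (1,0), distance |0-1|+|2-0| = 3
Tile 1: at (1,0), goal (0,0), distance |1-0|+|0-0| = 1
Tile 5: at (1,1), goal (1,1), distance |1-1|+|1-1| = 0
Tile 7: at (1,2), goal (2,0), distance |1-2|+|2-0| = 3
Tile 8: at (2,0), goal (2,1), distance |2-2|+|0-1| = 1
Tile 3: at (2,1), goal (0,2), distance |2-0|+|1-2| = 3
Tile 2: at (2,2), goal (0,1), distance |2-0|+|2-1| = 3
Sum: 2 + 3 + 1 + 0 + 3 + 1 + 3 + 3 = 16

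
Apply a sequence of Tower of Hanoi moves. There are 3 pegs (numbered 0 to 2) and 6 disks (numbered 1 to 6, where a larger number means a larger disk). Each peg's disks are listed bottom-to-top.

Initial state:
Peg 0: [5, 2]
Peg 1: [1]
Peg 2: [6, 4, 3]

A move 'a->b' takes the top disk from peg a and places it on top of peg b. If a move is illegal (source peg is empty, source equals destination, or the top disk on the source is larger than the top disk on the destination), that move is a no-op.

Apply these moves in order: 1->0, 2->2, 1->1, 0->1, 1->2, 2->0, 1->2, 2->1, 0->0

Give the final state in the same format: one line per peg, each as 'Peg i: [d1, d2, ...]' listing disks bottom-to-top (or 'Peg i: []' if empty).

After move 1 (1->0):
Peg 0: [5, 2, 1]
Peg 1: []
Peg 2: [6, 4, 3]

After move 2 (2->2):
Peg 0: [5, 2, 1]
Peg 1: []
Peg 2: [6, 4, 3]

After move 3 (1->1):
Peg 0: [5, 2, 1]
Peg 1: []
Peg 2: [6, 4, 3]

After move 4 (0->1):
Peg 0: [5, 2]
Peg 1: [1]
Peg 2: [6, 4, 3]

After move 5 (1->2):
Peg 0: [5, 2]
Peg 1: []
Peg 2: [6, 4, 3, 1]

After move 6 (2->0):
Peg 0: [5, 2, 1]
Peg 1: []
Peg 2: [6, 4, 3]

After move 7 (1->2):
Peg 0: [5, 2, 1]
Peg 1: []
Peg 2: [6, 4, 3]

After move 8 (2->1):
Peg 0: [5, 2, 1]
Peg 1: [3]
Peg 2: [6, 4]

After move 9 (0->0):
Peg 0: [5, 2, 1]
Peg 1: [3]
Peg 2: [6, 4]

Answer: Peg 0: [5, 2, 1]
Peg 1: [3]
Peg 2: [6, 4]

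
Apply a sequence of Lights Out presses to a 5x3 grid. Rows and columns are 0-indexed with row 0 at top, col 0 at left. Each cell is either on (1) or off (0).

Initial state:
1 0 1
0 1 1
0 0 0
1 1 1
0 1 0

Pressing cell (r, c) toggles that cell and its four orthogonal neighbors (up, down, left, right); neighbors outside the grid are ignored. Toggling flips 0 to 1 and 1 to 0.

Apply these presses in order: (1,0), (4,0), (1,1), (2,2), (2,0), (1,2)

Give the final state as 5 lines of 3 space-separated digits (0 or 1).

Answer: 0 1 0
1 0 0
0 1 0
1 1 0
1 0 0

Derivation:
After press 1 at (1,0):
0 0 1
1 0 1
1 0 0
1 1 1
0 1 0

After press 2 at (4,0):
0 0 1
1 0 1
1 0 0
0 1 1
1 0 0

After press 3 at (1,1):
0 1 1
0 1 0
1 1 0
0 1 1
1 0 0

After press 4 at (2,2):
0 1 1
0 1 1
1 0 1
0 1 0
1 0 0

After press 5 at (2,0):
0 1 1
1 1 1
0 1 1
1 1 0
1 0 0

After press 6 at (1,2):
0 1 0
1 0 0
0 1 0
1 1 0
1 0 0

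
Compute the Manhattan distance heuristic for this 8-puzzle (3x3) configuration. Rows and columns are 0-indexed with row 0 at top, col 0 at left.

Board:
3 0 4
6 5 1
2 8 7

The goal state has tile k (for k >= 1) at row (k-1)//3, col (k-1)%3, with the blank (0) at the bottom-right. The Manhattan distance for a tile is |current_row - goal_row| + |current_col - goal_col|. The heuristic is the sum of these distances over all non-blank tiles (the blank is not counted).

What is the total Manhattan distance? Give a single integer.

Tile 3: (0,0)->(0,2) = 2
Tile 4: (0,2)->(1,0) = 3
Tile 6: (1,0)->(1,2) = 2
Tile 5: (1,1)->(1,1) = 0
Tile 1: (1,2)->(0,0) = 3
Tile 2: (2,0)->(0,1) = 3
Tile 8: (2,1)->(2,1) = 0
Tile 7: (2,2)->(2,0) = 2
Sum: 2 + 3 + 2 + 0 + 3 + 3 + 0 + 2 = 15

Answer: 15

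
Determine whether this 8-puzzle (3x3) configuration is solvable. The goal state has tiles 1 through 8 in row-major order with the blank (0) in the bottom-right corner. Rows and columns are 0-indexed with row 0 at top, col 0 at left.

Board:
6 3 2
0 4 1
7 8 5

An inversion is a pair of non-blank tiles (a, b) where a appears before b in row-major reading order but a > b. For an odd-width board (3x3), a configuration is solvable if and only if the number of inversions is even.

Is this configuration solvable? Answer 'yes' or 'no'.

Answer: no

Derivation:
Inversions (pairs i<j in row-major order where tile[i] > tile[j] > 0): 11
11 is odd, so the puzzle is not solvable.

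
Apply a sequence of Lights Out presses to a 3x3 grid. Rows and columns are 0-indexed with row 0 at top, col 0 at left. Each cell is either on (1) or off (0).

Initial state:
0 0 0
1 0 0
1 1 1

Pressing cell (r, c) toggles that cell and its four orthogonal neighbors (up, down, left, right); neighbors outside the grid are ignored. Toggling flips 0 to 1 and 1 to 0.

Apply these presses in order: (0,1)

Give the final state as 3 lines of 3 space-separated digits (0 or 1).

After press 1 at (0,1):
1 1 1
1 1 0
1 1 1

Answer: 1 1 1
1 1 0
1 1 1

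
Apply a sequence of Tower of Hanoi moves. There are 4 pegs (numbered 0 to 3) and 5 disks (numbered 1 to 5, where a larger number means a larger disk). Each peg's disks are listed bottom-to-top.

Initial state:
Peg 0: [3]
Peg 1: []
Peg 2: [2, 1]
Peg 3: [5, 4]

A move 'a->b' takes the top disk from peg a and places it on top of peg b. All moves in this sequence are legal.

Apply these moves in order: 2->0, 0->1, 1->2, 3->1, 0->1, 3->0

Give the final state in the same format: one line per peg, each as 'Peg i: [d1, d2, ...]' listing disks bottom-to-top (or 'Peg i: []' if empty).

After move 1 (2->0):
Peg 0: [3, 1]
Peg 1: []
Peg 2: [2]
Peg 3: [5, 4]

After move 2 (0->1):
Peg 0: [3]
Peg 1: [1]
Peg 2: [2]
Peg 3: [5, 4]

After move 3 (1->2):
Peg 0: [3]
Peg 1: []
Peg 2: [2, 1]
Peg 3: [5, 4]

After move 4 (3->1):
Peg 0: [3]
Peg 1: [4]
Peg 2: [2, 1]
Peg 3: [5]

After move 5 (0->1):
Peg 0: []
Peg 1: [4, 3]
Peg 2: [2, 1]
Peg 3: [5]

After move 6 (3->0):
Peg 0: [5]
Peg 1: [4, 3]
Peg 2: [2, 1]
Peg 3: []

Answer: Peg 0: [5]
Peg 1: [4, 3]
Peg 2: [2, 1]
Peg 3: []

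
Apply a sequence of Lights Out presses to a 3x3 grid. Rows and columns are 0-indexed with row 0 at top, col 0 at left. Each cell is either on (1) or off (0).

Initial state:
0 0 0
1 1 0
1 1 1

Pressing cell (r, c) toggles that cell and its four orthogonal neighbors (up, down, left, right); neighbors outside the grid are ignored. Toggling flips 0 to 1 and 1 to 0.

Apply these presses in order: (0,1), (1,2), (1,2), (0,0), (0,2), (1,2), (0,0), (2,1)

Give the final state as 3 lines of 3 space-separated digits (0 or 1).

After press 1 at (0,1):
1 1 1
1 0 0
1 1 1

After press 2 at (1,2):
1 1 0
1 1 1
1 1 0

After press 3 at (1,2):
1 1 1
1 0 0
1 1 1

After press 4 at (0,0):
0 0 1
0 0 0
1 1 1

After press 5 at (0,2):
0 1 0
0 0 1
1 1 1

After press 6 at (1,2):
0 1 1
0 1 0
1 1 0

After press 7 at (0,0):
1 0 1
1 1 0
1 1 0

After press 8 at (2,1):
1 0 1
1 0 0
0 0 1

Answer: 1 0 1
1 0 0
0 0 1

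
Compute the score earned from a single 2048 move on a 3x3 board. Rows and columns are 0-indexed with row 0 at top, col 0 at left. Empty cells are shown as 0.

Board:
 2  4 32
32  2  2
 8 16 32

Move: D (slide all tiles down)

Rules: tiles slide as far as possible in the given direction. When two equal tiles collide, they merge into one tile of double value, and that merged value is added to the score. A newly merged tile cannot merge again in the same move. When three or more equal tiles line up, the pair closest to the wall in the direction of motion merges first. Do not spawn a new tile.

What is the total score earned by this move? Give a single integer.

Slide down:
col 0: [2, 32, 8] -> [2, 32, 8]  score +0 (running 0)
col 1: [4, 2, 16] -> [4, 2, 16]  score +0 (running 0)
col 2: [32, 2, 32] -> [32, 2, 32]  score +0 (running 0)
Board after move:
 2  4 32
32  2  2
 8 16 32

Answer: 0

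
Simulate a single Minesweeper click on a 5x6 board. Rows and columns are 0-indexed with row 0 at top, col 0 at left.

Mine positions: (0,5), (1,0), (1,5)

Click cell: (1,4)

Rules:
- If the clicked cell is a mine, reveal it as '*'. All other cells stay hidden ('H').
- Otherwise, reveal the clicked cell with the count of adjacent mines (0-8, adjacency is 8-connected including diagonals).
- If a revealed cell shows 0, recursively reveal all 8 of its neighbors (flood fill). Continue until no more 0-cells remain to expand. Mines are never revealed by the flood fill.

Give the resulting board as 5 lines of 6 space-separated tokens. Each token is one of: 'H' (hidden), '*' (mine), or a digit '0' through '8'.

H H H H H H
H H H H 2 H
H H H H H H
H H H H H H
H H H H H H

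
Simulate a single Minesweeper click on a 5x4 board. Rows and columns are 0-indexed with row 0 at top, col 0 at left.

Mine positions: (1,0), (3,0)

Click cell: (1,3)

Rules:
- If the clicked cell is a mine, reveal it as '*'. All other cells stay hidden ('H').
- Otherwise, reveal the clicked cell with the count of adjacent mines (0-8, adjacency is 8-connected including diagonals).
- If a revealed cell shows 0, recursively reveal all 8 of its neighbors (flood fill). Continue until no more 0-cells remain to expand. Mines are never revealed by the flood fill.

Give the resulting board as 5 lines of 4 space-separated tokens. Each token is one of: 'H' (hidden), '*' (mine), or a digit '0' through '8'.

H 1 0 0
H 1 0 0
H 2 0 0
H 1 0 0
H 1 0 0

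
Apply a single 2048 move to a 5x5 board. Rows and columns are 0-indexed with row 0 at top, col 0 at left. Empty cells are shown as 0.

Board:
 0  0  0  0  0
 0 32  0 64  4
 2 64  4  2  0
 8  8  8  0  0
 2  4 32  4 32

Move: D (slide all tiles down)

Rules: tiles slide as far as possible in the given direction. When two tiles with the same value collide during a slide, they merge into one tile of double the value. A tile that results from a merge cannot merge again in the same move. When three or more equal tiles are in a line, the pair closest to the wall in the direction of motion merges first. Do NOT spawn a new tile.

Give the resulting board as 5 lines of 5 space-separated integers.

Answer:  0  0  0  0  0
 0 32  0  0  0
 2 64  4 64  0
 8  8  8  2  4
 2  4 32  4 32

Derivation:
Slide down:
col 0: [0, 0, 2, 8, 2] -> [0, 0, 2, 8, 2]
col 1: [0, 32, 64, 8, 4] -> [0, 32, 64, 8, 4]
col 2: [0, 0, 4, 8, 32] -> [0, 0, 4, 8, 32]
col 3: [0, 64, 2, 0, 4] -> [0, 0, 64, 2, 4]
col 4: [0, 4, 0, 0, 32] -> [0, 0, 0, 4, 32]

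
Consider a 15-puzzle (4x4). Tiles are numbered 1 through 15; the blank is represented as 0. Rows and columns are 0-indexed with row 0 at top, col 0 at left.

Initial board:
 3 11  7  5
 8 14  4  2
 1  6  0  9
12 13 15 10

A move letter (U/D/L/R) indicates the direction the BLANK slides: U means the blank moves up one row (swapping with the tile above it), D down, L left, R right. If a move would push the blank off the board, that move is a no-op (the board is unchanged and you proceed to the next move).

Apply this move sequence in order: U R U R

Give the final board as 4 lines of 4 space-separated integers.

After move 1 (U):
 3 11  7  5
 8 14  0  2
 1  6  4  9
12 13 15 10

After move 2 (R):
 3 11  7  5
 8 14  2  0
 1  6  4  9
12 13 15 10

After move 3 (U):
 3 11  7  0
 8 14  2  5
 1  6  4  9
12 13 15 10

After move 4 (R):
 3 11  7  0
 8 14  2  5
 1  6  4  9
12 13 15 10

Answer:  3 11  7  0
 8 14  2  5
 1  6  4  9
12 13 15 10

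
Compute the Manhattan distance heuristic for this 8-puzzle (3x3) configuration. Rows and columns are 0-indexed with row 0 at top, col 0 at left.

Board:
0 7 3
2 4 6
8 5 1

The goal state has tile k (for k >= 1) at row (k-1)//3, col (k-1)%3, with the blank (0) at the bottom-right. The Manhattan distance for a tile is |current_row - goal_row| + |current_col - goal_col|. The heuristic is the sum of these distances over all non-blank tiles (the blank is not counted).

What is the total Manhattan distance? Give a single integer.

Answer: 12

Derivation:
Tile 7: (0,1)->(2,0) = 3
Tile 3: (0,2)->(0,2) = 0
Tile 2: (1,0)->(0,1) = 2
Tile 4: (1,1)->(1,0) = 1
Tile 6: (1,2)->(1,2) = 0
Tile 8: (2,0)->(2,1) = 1
Tile 5: (2,1)->(1,1) = 1
Tile 1: (2,2)->(0,0) = 4
Sum: 3 + 0 + 2 + 1 + 0 + 1 + 1 + 4 = 12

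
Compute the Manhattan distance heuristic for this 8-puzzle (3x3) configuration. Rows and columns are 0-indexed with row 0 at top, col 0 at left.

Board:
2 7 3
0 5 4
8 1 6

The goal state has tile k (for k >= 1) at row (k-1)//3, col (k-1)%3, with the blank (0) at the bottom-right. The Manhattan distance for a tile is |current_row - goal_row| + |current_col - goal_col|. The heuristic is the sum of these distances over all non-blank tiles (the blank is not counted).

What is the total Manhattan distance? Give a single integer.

Tile 2: at (0,0), goal (0,1), distance |0-0|+|0-1| = 1
Tile 7: at (0,1), goal (2,0), distance |0-2|+|1-0| = 3
Tile 3: at (0,2), goal (0,2), distance |0-0|+|2-2| = 0
Tile 5: at (1,1), goal (1,1), distance |1-1|+|1-1| = 0
Tile 4: at (1,2), goal (1,0), distance |1-1|+|2-0| = 2
Tile 8: at (2,0), goal (2,1), distance |2-2|+|0-1| = 1
Tile 1: at (2,1), goal (0,0), distance |2-0|+|1-0| = 3
Tile 6: at (2,2), goal (1,2), distance |2-1|+|2-2| = 1
Sum: 1 + 3 + 0 + 0 + 2 + 1 + 3 + 1 = 11

Answer: 11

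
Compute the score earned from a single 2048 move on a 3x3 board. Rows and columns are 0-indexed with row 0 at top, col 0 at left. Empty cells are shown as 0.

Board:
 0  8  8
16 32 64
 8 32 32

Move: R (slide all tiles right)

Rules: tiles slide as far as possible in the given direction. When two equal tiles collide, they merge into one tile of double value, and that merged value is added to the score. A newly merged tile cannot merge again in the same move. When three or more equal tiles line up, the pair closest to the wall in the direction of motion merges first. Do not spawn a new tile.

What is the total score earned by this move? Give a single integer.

Slide right:
row 0: [0, 8, 8] -> [0, 0, 16]  score +16 (running 16)
row 1: [16, 32, 64] -> [16, 32, 64]  score +0 (running 16)
row 2: [8, 32, 32] -> [0, 8, 64]  score +64 (running 80)
Board after move:
 0  0 16
16 32 64
 0  8 64

Answer: 80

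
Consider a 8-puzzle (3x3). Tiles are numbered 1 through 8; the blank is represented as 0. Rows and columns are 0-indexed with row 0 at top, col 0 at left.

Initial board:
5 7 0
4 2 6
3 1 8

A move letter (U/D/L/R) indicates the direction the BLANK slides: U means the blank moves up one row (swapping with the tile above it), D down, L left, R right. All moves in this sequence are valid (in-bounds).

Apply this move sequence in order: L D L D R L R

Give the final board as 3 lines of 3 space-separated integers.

Answer: 5 2 7
3 4 6
1 0 8

Derivation:
After move 1 (L):
5 0 7
4 2 6
3 1 8

After move 2 (D):
5 2 7
4 0 6
3 1 8

After move 3 (L):
5 2 7
0 4 6
3 1 8

After move 4 (D):
5 2 7
3 4 6
0 1 8

After move 5 (R):
5 2 7
3 4 6
1 0 8

After move 6 (L):
5 2 7
3 4 6
0 1 8

After move 7 (R):
5 2 7
3 4 6
1 0 8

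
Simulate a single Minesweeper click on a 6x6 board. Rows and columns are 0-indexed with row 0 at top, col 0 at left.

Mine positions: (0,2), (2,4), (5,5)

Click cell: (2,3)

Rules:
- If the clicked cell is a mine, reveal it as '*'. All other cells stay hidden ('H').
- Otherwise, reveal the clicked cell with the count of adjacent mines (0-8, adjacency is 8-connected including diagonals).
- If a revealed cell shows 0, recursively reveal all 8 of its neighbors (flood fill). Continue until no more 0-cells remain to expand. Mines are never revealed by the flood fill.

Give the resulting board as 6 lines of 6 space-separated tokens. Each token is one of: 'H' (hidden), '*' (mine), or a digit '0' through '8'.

H H H H H H
H H H H H H
H H H 1 H H
H H H H H H
H H H H H H
H H H H H H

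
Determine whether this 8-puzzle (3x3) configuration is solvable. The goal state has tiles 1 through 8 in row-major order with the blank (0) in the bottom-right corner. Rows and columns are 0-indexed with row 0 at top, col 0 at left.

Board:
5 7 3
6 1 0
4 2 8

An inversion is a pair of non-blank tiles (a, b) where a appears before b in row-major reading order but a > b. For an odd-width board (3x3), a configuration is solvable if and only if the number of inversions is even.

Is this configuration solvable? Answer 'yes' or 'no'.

Answer: no

Derivation:
Inversions (pairs i<j in row-major order where tile[i] > tile[j] > 0): 15
15 is odd, so the puzzle is not solvable.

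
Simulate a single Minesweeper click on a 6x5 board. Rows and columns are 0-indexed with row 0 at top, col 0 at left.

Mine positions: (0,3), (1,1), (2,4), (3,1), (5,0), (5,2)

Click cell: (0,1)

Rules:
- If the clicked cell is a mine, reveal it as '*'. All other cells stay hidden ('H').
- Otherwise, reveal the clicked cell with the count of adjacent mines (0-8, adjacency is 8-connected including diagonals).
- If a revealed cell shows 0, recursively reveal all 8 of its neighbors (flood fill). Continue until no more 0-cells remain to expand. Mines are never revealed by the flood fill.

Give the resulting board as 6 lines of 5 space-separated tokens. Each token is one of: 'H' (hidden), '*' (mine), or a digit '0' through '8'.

H 1 H H H
H H H H H
H H H H H
H H H H H
H H H H H
H H H H H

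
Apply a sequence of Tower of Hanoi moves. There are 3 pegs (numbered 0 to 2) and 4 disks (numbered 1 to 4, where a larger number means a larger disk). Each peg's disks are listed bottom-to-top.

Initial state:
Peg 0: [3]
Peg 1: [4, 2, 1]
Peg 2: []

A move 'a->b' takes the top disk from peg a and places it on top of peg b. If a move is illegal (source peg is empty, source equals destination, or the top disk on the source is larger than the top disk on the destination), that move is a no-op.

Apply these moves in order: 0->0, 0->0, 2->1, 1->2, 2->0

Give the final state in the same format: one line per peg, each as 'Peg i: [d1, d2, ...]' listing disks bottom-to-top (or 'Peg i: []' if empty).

Answer: Peg 0: [3, 1]
Peg 1: [4, 2]
Peg 2: []

Derivation:
After move 1 (0->0):
Peg 0: [3]
Peg 1: [4, 2, 1]
Peg 2: []

After move 2 (0->0):
Peg 0: [3]
Peg 1: [4, 2, 1]
Peg 2: []

After move 3 (2->1):
Peg 0: [3]
Peg 1: [4, 2, 1]
Peg 2: []

After move 4 (1->2):
Peg 0: [3]
Peg 1: [4, 2]
Peg 2: [1]

After move 5 (2->0):
Peg 0: [3, 1]
Peg 1: [4, 2]
Peg 2: []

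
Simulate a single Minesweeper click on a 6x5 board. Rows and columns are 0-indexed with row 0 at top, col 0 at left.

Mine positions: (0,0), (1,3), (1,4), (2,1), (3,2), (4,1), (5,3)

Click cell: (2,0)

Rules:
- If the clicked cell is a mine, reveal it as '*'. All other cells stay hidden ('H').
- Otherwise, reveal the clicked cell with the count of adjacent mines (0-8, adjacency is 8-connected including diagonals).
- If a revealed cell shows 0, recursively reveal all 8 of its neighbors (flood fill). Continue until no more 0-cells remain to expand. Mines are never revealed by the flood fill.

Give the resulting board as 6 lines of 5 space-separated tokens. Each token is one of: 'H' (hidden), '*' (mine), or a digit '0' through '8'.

H H H H H
H H H H H
1 H H H H
H H H H H
H H H H H
H H H H H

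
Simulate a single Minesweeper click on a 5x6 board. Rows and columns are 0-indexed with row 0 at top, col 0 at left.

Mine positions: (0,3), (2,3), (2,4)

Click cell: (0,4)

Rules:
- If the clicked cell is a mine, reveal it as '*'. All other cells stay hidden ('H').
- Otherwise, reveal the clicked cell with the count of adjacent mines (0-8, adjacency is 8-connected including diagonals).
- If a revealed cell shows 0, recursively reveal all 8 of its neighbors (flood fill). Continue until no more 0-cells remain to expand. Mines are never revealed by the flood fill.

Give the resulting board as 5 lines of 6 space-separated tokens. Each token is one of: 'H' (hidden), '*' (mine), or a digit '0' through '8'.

H H H H 1 H
H H H H H H
H H H H H H
H H H H H H
H H H H H H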